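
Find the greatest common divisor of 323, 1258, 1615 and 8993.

323 = 17 · 19; 1258 = 2 · 17 · 37; 1615 = 5 · 17 · 19; 8993 = 17 · 23²
gcd takes min exponent of each prime: 17 = 17

17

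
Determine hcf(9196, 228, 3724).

gcd(9196, 228): 9196 = 40·228 + 76; 228 = 3·76 + 0 → 76
gcd(76, 3724): 3724 = 49·76 + 0 → 76

76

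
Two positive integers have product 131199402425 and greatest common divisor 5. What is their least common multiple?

For any two positive integers, gcd × lcm equals their product. Hence lcm = 131199402425 / 5 = 26239880485.

26239880485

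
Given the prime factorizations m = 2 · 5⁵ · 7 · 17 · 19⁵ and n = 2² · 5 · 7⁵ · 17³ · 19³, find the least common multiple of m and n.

2555730065278862500

max exponent per prime: 2² · 5⁵ · 7⁵ · 17³ · 19⁵ = 2555730065278862500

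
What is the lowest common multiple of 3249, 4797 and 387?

74463831

lcm(3249, 4797) = 3249·4797/gcd = 15585453/9 = 1731717
lcm(1731717, 387) = 1731717·387/gcd = 670174479/9 = 74463831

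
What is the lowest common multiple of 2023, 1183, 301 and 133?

lcm(2023, 1183) = 2023·1183/gcd = 2393209/7 = 341887
lcm(341887, 301) = 341887·301/gcd = 102907987/7 = 14701141
lcm(14701141, 133) = 14701141·133/gcd = 1955251753/7 = 279321679

279321679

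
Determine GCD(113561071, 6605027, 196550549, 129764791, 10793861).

2873

gcd(113561071, 6605027): 113561071 = 17·6605027 + 1275612; 6605027 = 5·1275612 + 226967; 1275612 = 5·226967 + 140777; 226967 = 1·140777 + 86190; 140777 = 1·86190 + 54587; 86190 = 1·54587 + 31603; 54587 = 1·31603 + 22984; 31603 = 1·22984 + 8619; 22984 = 2·8619 + 5746; 8619 = 1·5746 + 2873; 5746 = 2·2873 + 0 → 2873
gcd(2873, 196550549): 196550549 = 68413·2873 + 0 → 2873
gcd(2873, 129764791): 129764791 = 45167·2873 + 0 → 2873
gcd(2873, 10793861): 10793861 = 3757·2873 + 0 → 2873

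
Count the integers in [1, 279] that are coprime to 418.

121

Prime factors of 418: 2, 11, 19. Count integers ≤ 279 divisible by none of them.
By inclusion–exclusion: 279 − ⌊279/2⌋ − ⌊279/11⌋ − ⌊279/19⌋ + ⌊279/22⌋ + ⌊279/38⌋ + ⌊279/209⌋ − ⌊279/418⌋ = 121.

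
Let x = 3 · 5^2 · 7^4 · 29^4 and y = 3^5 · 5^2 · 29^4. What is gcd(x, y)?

min exponent per shared prime: 3 · 5^2 · 29^4 = 53046075

53046075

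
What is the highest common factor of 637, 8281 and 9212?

49

gcd(637, 8281): 8281 = 13·637 + 0 → 637
gcd(637, 9212): 9212 = 14·637 + 294; 637 = 2·294 + 49; 294 = 6·49 + 0 → 49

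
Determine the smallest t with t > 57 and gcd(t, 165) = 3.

Multiples of 3 above 57: 3·20, 3·21, … . Need the cofactor coprime to 165/3 = 55.
Checking s = 20, 21, … the first with gcd(s, 55) = 1 is s = 21, giving 63.

63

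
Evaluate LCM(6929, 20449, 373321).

6929 = 13² · 41; 20449 = 11² · 13²; 373321 = 13² · 47²
lcm takes max exponent of each prime: 11² · 13² · 41 · 47² = 1852045481

1852045481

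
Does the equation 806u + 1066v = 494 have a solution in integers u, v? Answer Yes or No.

Yes

By Bézout, 806u + 1066v = 494 has integer solutions iff gcd(806, 1066) | 494.
Euclid: 1066 = 1·806 + 260; 806 = 3·260 + 26; 260 = 10·26 + 0. gcd = 26; 494 mod 26 = 0. Yes.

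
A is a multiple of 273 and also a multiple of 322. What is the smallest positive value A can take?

273 = 3 · 7 · 13; 322 = 2 · 7 · 23
max exponents: 2 · 3 · 7 · 13 · 23 = 12558

12558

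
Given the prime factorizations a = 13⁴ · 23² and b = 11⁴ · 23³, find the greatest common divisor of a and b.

529

min exponent per shared prime: 23² = 529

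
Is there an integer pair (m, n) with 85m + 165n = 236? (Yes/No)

No

By Bézout, 85m + 165n = 236 has integer solutions iff gcd(85, 165) | 236.
Euclid: 165 = 1·85 + 80; 85 = 1·80 + 5; 80 = 16·5 + 0. gcd = 5; 236 mod 5 = 1. No.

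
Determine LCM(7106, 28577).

gcd first: 28577 = 4·7106 + 153; 7106 = 46·153 + 68; 153 = 2·68 + 17; 68 = 4·17 + 0 → gcd = 17
lcm = 7106·28577/gcd = 203068162/17 = 11945186

11945186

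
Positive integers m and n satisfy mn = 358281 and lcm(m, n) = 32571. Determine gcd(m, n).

11

gcd·lcm = product, so gcd = 358281/32571 = 11.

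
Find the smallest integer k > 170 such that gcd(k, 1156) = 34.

238

gcd(k, 1156) = 34 forces 34 | k; write k = 34s. Then gcd(34s, 34·34) = 34·gcd(s, 34), so need gcd(s, 34) = 1.
34s > 170 gives s ≥ 6. The least s ≥ 6 coprime to 34 is 7, so k = 34·7 = 238.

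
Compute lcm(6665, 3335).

gcd first: 6665 = 1·3335 + 3330; 3335 = 1·3330 + 5; 3330 = 666·5 + 0 → gcd = 5
lcm = 6665·3335/gcd = 22227775/5 = 4445555

4445555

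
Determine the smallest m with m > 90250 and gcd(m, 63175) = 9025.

gcd(m, 63175) = 9025 forces 9025 | m; write m = 9025s. Then gcd(9025s, 9025·7) = 9025·gcd(s, 7), so need gcd(s, 7) = 1.
9025s > 90250 gives s ≥ 11. The least s ≥ 11 coprime to 7 is 11, so m = 9025·11 = 99275.

99275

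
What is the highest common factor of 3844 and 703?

Euclid: 3844 = 5·703 + 329; 703 = 2·329 + 45; 329 = 7·45 + 14; 45 = 3·14 + 3; 14 = 4·3 + 2; 3 = 1·2 + 1; 2 = 2·1 + 0. Last nonzero remainder: 1.

1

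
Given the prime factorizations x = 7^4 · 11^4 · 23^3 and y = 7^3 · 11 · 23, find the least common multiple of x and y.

427707049847

max exponent per prime: 7^4 · 11^4 · 23^3 = 427707049847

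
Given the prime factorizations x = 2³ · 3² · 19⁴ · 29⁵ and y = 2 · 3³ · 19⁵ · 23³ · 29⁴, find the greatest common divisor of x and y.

1659124209618

min exponent per shared prime: 2 · 3² · 19⁴ · 29⁴ = 1659124209618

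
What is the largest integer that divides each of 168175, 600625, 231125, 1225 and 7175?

25

gcd(168175, 600625): 600625 = 3·168175 + 96100; 168175 = 1·96100 + 72075; 96100 = 1·72075 + 24025; 72075 = 3·24025 + 0 → 24025
gcd(24025, 231125): 231125 = 9·24025 + 14900; 24025 = 1·14900 + 9125; 14900 = 1·9125 + 5775; 9125 = 1·5775 + 3350; 5775 = 1·3350 + 2425; 3350 = 1·2425 + 925; 2425 = 2·925 + 575; 925 = 1·575 + 350; 575 = 1·350 + 225; 350 = 1·225 + 125; 225 = 1·125 + 100; 125 = 1·100 + 25; 100 = 4·25 + 0 → 25
gcd(25, 1225): 1225 = 49·25 + 0 → 25
gcd(25, 7175): 7175 = 287·25 + 0 → 25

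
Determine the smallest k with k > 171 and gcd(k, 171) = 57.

228

171 = 57·3. Any k with gcd(k, 171) = 57 is a multiple of 57, say 57s, with s coprime to 3.
Need s > 171/57, so s ≥ 4. First s ≥ 4 with gcd(s, 3) = 1 is s = 4. Thus k = 57·4 = 228.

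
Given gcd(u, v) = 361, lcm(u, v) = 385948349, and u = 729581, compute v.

Using uv = gcd(u,v)·lcm(u,v) = 361·385948349 = 139327353989, we get v = 139327353989/729581 = 190969.

190969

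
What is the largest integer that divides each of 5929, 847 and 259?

7

gcd(5929, 847): 5929 = 7·847 + 0 → 847
gcd(847, 259): 847 = 3·259 + 70; 259 = 3·70 + 49; 70 = 1·49 + 21; 49 = 2·21 + 7; 21 = 3·7 + 0 → 7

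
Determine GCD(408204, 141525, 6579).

gcd(408204, 141525): 408204 = 2·141525 + 125154; 141525 = 1·125154 + 16371; 125154 = 7·16371 + 10557; 16371 = 1·10557 + 5814; 10557 = 1·5814 + 4743; 5814 = 1·4743 + 1071; 4743 = 4·1071 + 459; 1071 = 2·459 + 153; 459 = 3·153 + 0 → 153
gcd(153, 6579): 6579 = 43·153 + 0 → 153

153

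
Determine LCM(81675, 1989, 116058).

698289070050

lcm(81675, 1989) = 81675·1989/gcd = 162451575/9 = 18050175
lcm(18050175, 116058) = 18050175·116058/gcd = 2094867210150/3 = 698289070050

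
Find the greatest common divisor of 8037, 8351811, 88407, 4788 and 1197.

171

gcd(8037, 8351811): 8351811 = 1039·8037 + 1368; 8037 = 5·1368 + 1197; 1368 = 1·1197 + 171; 1197 = 7·171 + 0 → 171
gcd(171, 88407): 88407 = 517·171 + 0 → 171
gcd(171, 4788): 4788 = 28·171 + 0 → 171
gcd(171, 1197): 1197 = 7·171 + 0 → 171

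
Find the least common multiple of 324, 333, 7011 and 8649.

lcm(324, 333) = 324·333/gcd = 107892/9 = 11988
lcm(11988, 7011) = 11988·7011/gcd = 84047868/9 = 9338652
lcm(9338652, 8649) = 9338652·8649/gcd = 80770001148/9 = 8974444572

8974444572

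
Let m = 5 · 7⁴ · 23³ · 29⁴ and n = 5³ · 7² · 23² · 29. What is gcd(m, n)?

3758545

min exponent per shared prime: 5 · 7² · 23² · 29 = 3758545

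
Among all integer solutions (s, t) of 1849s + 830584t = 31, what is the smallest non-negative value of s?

288391

Reduce mod 830584: 1849s ≡ 31 (mod 830584). With g = gcd(1849, 830584) = 1 dividing 31, divide through: 1849s ≡ 31 (mod 830584).
Since gcd(1849, 830584) = 1, s ≡ 31·(1849)⁻¹ ≡ 288391 (mod 830584). Smallest non-negative: 288391.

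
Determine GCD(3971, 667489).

361

Euclid: 667489 = 168·3971 + 361; 3971 = 11·361 + 0. Last nonzero remainder: 361.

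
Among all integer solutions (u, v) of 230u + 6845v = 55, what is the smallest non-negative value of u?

Euclid: 6845 = 29·230 + 175; 230 = 1·175 + 55; 175 = 3·55 + 10; 55 = 5·10 + 5; 10 = 2·5 + 0 → gcd = 5; 55 = 5·11.
Back-substitution yields 230·(625) + 6845·(-21) = 5, so one solution is u = 625·11 = 6875, v = -21·11 = -231.
Solutions in u differ by 6845/5 = 1369; the one in [0, 1369) is 6875 mod 1369 = 30.

30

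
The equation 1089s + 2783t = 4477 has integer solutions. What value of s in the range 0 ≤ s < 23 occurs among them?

22

Reduce mod 2783: 1089s ≡ 4477 (mod 2783). With g = gcd(1089, 2783) = 121 dividing 4477, divide through: 9s ≡ 37 (mod 23).
Since gcd(9, 23) = 1, s ≡ 37·(9)⁻¹ ≡ 22 (mod 23). Smallest non-negative: 22.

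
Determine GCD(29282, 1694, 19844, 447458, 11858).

242

gcd(29282, 1694): 29282 = 17·1694 + 484; 1694 = 3·484 + 242; 484 = 2·242 + 0 → 242
gcd(242, 19844): 19844 = 82·242 + 0 → 242
gcd(242, 447458): 447458 = 1849·242 + 0 → 242
gcd(242, 11858): 11858 = 49·242 + 0 → 242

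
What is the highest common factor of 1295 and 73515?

5

1295 = 5 · 7 · 37
73515 = 3 · 5 · 13² · 29
Common: 5 = 5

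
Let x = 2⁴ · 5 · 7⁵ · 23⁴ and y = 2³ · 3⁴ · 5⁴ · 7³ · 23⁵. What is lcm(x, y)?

87622249608810000

max exponent per prime: 2⁴ · 3⁴ · 5⁴ · 7⁵ · 23⁵ = 87622249608810000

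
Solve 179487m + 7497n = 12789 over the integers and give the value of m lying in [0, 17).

5

gcd(179487, 7497) = 441 (Euclid: 179487 = 23·7497 + 7056; 7497 = 1·7056 + 441; 7056 = 16·441 + 0), and 441 | 12789.
Extended Euclid: 179487·(-1) + 7497·(24) = 441. Scale by 29: m₀ = -29.
General solution m = m₀ + 17t; reducing mod 17 gives m = 5 (and n = -118).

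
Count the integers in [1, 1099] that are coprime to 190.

190 = 2·5·19. Inclusion–exclusion on these primes:
1099 − ⌊1099/2⌋ − ⌊1099/5⌋ − ⌊1099/19⌋ + ⌊1099/10⌋ + ⌊1099/38⌋ + ⌊1099/95⌋ − ⌊1099/190⌋ = 417

417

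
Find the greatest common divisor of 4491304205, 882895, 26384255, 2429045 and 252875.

4491304205 = 5 · 17² · 41² · 43²; 882895 = 5 · 13 · 17² · 47; 26384255 = 5 · 17² · 19 · 31²; 2429045 = 5 · 17² · 41²; 252875 = 5³ · 7 · 17²
gcd takes min exponent of each prime: 5 · 17² = 1445

1445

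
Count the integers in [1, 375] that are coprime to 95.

284

95 = 5·19. Inclusion–exclusion on these primes:
375 − ⌊375/5⌋ − ⌊375/19⌋ + ⌊375/95⌋ = 284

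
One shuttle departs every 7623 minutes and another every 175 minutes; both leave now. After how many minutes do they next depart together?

7623 = 3² · 7 · 11²; 175 = 5² · 7
max exponents: 3² · 5² · 7 · 11² = 190575

190575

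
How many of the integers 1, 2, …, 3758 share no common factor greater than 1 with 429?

2103

Prime factors of 429: 3, 11, 13. Count integers ≤ 3758 divisible by none of them.
By inclusion–exclusion: 3758 − ⌊3758/3⌋ − ⌊3758/11⌋ − ⌊3758/13⌋ + ⌊3758/33⌋ + ⌊3758/39⌋ + ⌊3758/143⌋ − ⌊3758/429⌋ = 2103.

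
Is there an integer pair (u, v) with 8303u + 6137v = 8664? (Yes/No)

Yes

gcd(8303, 6137): 8303 = 1·6137 + 2166; 6137 = 2·2166 + 1805; 2166 = 1·1805 + 361; 1805 = 5·361 + 0 → 361
361 divides 8664, so a solution exists.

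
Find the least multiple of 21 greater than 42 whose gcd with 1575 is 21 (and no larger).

84

gcd(t, 1575) = 21 forces 21 | t; write t = 21s. Then gcd(21s, 21·75) = 21·gcd(s, 75), so need gcd(s, 75) = 1.
21s > 42 gives s ≥ 3. The least s ≥ 3 coprime to 75 is 4, so t = 21·4 = 84.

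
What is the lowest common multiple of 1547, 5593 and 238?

lcm(1547, 5593) = 1547·5593/gcd = 8652371/119 = 72709
lcm(72709, 238) = 72709·238/gcd = 17304742/119 = 145418

145418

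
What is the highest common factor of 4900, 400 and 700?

gcd(4900, 400): 4900 = 12·400 + 100; 400 = 4·100 + 0 → 100
gcd(100, 700): 700 = 7·100 + 0 → 100

100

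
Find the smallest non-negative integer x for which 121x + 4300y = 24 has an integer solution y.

1244

Euclid: 4300 = 35·121 + 65; 121 = 1·65 + 56; 65 = 1·56 + 9; 56 = 6·9 + 2; 9 = 4·2 + 1; 2 = 2·1 + 0 → gcd = 1; 24 = 1·24.
Back-substitution yields 121·(-1919) + 4300·(54) = 1, so one solution is x = -1919·24 = -46056, y = 54·24 = 1296.
Solutions in x differ by 4300/1 = 4300; the one in [0, 4300) is -46056 mod 4300 = 1244.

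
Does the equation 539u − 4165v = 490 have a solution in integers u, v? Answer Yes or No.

gcd(539, 4165): 4165 = 7·539 + 392; 539 = 1·392 + 147; 392 = 2·147 + 98; 147 = 1·98 + 49; 98 = 2·49 + 0 → 49
49 divides 490, so a solution exists.

Yes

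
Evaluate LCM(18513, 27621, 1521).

18513 = 3² · 11² · 17; 27621 = 3⁴ · 11 · 31; 1521 = 3² · 13²
lcm takes max exponent of each prime: 3⁴ · 11² · 13² · 17 · 31 = 872906463

872906463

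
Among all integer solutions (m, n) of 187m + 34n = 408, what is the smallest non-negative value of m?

0

gcd(187, 34) = 17 (Euclid: 187 = 5·34 + 17; 34 = 2·17 + 0), and 17 | 408.
Extended Euclid: 187·(1) + 34·(-5) = 17. Scale by 24: m₀ = 24.
General solution m = m₀ + 2t; reducing mod 2 gives m = 0 (and n = 12).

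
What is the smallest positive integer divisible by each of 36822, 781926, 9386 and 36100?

8640282300

36822 = 2 · 3 · 17 · 19²; 781926 = 2 · 3 · 19⁴; 9386 = 2 · 13 · 19²; 36100 = 2² · 5² · 19²
lcm takes max exponent of each prime: 2² · 3 · 5² · 13 · 17 · 19⁴ = 8640282300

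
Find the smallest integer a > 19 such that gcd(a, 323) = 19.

38

323 = 19·17. Any a with gcd(a, 323) = 19 is a multiple of 19, say 19s, with s coprime to 17.
Need s > 19/19, so s ≥ 2. First s ≥ 2 with gcd(s, 17) = 1 is s = 2. Thus a = 19·2 = 38.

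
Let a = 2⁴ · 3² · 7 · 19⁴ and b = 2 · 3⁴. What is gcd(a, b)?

18

min exponent per shared prime: 2 · 3² = 18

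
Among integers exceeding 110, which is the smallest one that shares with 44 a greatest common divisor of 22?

Multiples of 22 above 110: 22·6, 22·7, … . Need the cofactor coprime to 44/22 = 2.
Checking s = 6, 7, … the first with gcd(s, 2) = 1 is s = 7, giving 154.

154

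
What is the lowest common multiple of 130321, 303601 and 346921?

105325562521

130321 = 19⁴; 303601 = 19² · 29²; 346921 = 19² · 31²
lcm takes max exponent of each prime: 19⁴ · 29² · 31² = 105325562521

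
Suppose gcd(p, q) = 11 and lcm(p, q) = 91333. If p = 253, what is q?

3971

p·q = gcd·lcm = 11·91333 = 1004663, so q = 1004663/253 = 3971.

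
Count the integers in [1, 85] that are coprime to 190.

190 = 2·5·19. Inclusion–exclusion on these primes:
85 − ⌊85/2⌋ − ⌊85/5⌋ − ⌊85/19⌋ + ⌊85/10⌋ + ⌊85/38⌋ + ⌊85/95⌋ − ⌊85/190⌋ = 32

32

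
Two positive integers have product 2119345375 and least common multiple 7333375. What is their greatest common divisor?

gcd·lcm = product, so gcd = 2119345375/7333375 = 289.

289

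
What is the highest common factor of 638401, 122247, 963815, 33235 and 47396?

289

gcd(638401, 122247): 638401 = 5·122247 + 27166; 122247 = 4·27166 + 13583; 27166 = 2·13583 + 0 → 13583
gcd(13583, 963815): 963815 = 70·13583 + 13005; 13583 = 1·13005 + 578; 13005 = 22·578 + 289; 578 = 2·289 + 0 → 289
gcd(289, 33235): 33235 = 115·289 + 0 → 289
gcd(289, 47396): 47396 = 164·289 + 0 → 289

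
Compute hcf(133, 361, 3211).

gcd(133, 361): 361 = 2·133 + 95; 133 = 1·95 + 38; 95 = 2·38 + 19; 38 = 2·19 + 0 → 19
gcd(19, 3211): 3211 = 169·19 + 0 → 19

19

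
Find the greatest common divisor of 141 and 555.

141 = 3 · 47
555 = 3 · 5 · 37
Common: 3 = 3

3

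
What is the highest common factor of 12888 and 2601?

9

Euclid: 12888 = 4·2601 + 2484; 2601 = 1·2484 + 117; 2484 = 21·117 + 27; 117 = 4·27 + 9; 27 = 3·9 + 0. Last nonzero remainder: 9.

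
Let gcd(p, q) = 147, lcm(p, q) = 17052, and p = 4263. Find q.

p·q = gcd·lcm = 147·17052 = 2506644, so q = 2506644/4263 = 588.

588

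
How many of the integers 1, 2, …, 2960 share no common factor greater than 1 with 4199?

4199 = 13·17·19. Inclusion–exclusion on these primes:
2960 − ⌊2960/13⌋ − ⌊2960/17⌋ − ⌊2960/19⌋ + ⌊2960/221⌋ + ⌊2960/247⌋ + ⌊2960/323⌋ − ⌊2960/4199⌋ = 2437

2437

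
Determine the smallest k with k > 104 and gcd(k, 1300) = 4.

108

1300 = 4·325. Any k with gcd(k, 1300) = 4 is a multiple of 4, say 4s, with s coprime to 325.
Need s > 104/4, so s ≥ 27. First s ≥ 27 with gcd(s, 325) = 1 is s = 27. Thus k = 4·27 = 108.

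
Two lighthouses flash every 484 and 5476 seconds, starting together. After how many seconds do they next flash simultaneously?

gcd first: 5476 = 11·484 + 152; 484 = 3·152 + 28; 152 = 5·28 + 12; 28 = 2·12 + 4; 12 = 3·4 + 0 → gcd = 4
lcm = 484·5476/gcd = 2650384/4 = 662596

662596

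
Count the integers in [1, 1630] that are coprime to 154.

636

Prime factors of 154: 2, 7, 11. Count integers ≤ 1630 divisible by none of them.
By inclusion–exclusion: 1630 − ⌊1630/2⌋ − ⌊1630/7⌋ − ⌊1630/11⌋ + ⌊1630/14⌋ + ⌊1630/22⌋ + ⌊1630/77⌋ − ⌊1630/154⌋ = 636.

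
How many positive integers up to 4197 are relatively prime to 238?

238 = 2·7·17. Inclusion–exclusion on these primes:
4197 − ⌊4197/2⌋ − ⌊4197/7⌋ − ⌊4197/17⌋ + ⌊4197/14⌋ + ⌊4197/34⌋ + ⌊4197/119⌋ − ⌊4197/238⌋ = 1694

1694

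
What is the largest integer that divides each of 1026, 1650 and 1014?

6

1026 = 2 · 3³ · 19; 1650 = 2 · 3 · 5² · 11; 1014 = 2 · 3 · 13²
gcd takes min exponent of each prime: 2 · 3 = 6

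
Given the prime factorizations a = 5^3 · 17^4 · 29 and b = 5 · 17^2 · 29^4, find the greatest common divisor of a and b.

41905

min exponent per shared prime: 5 · 17^2 · 29 = 41905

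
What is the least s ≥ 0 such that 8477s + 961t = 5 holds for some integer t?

162

Reduce mod 961: 8477s ≡ 5 (mod 961). With g = gcd(8477, 961) = 1 dividing 5, divide through: 8477s ≡ 5 (mod 961).
Since gcd(8477, 961) = 1, s ≡ 5·(8477)⁻¹ ≡ 162 (mod 961). Smallest non-negative: 162.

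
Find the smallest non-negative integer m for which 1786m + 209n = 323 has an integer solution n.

Reduce mod 209: 1786m ≡ 323 (mod 209). With g = gcd(1786, 209) = 19 dividing 323, divide through: 94m ≡ 17 (mod 11).
Since gcd(94, 11) = 1, m ≡ 17·(94)⁻¹ ≡ 1 (mod 11). Smallest non-negative: 1.

1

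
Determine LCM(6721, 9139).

6721 = 11 · 13 · 47; 9139 = 13 · 19 · 37
max exponents: 11 · 13 · 19 · 37 · 47 = 4724863

4724863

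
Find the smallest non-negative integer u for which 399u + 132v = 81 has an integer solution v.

27

gcd(399, 132) = 3 (Euclid: 399 = 3·132 + 3; 132 = 44·3 + 0), and 3 | 81.
Extended Euclid: 399·(1) + 132·(-3) = 3. Scale by 27: u₀ = 27.
General solution u = u₀ + 44t; reducing mod 44 gives u = 27 (and v = -81).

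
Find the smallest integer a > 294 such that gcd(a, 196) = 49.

343

gcd(a, 196) = 49 forces 49 | a; write a = 49s. Then gcd(49s, 49·4) = 49·gcd(s, 4), so need gcd(s, 4) = 1.
49s > 294 gives s ≥ 7. The least s ≥ 7 coprime to 4 is 7, so a = 49·7 = 343.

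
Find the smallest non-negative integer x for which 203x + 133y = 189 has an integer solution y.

16

gcd(203, 133) = 7 (Euclid: 203 = 1·133 + 70; 133 = 1·70 + 63; 70 = 1·63 + 7; 63 = 9·7 + 0), and 7 | 189.
Extended Euclid: 203·(2) + 133·(-3) = 7. Scale by 27: x₀ = 54.
General solution x = x₀ + 19t; reducing mod 19 gives x = 16 (and y = -23).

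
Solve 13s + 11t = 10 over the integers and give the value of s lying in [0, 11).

Euclid: 13 = 1·11 + 2; 11 = 5·2 + 1; 2 = 2·1 + 0 → gcd = 1; 10 = 1·10.
Back-substitution yields 13·(-5) + 11·(6) = 1, so one solution is s = -5·10 = -50, t = 6·10 = 60.
Solutions in s differ by 11/1 = 11; the one in [0, 11) is -50 mod 11 = 5.

5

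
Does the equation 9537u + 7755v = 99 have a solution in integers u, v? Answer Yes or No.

Yes

gcd(9537, 7755): 9537 = 1·7755 + 1782; 7755 = 4·1782 + 627; 1782 = 2·627 + 528; 627 = 1·528 + 99; 528 = 5·99 + 33; 99 = 3·33 + 0 → 33
33 divides 99, so a solution exists.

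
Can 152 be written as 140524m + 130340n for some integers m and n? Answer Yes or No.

gcd(140524, 130340): 140524 = 1·130340 + 10184; 130340 = 12·10184 + 8132; 10184 = 1·8132 + 2052; 8132 = 3·2052 + 1976; 2052 = 1·1976 + 76; 1976 = 26·76 + 0 → 76
76 divides 152, so a solution exists.

Yes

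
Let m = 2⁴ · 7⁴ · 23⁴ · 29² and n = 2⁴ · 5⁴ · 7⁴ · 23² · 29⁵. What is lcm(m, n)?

137814049339889090000

max exponent per prime: 2⁴ · 5⁴ · 7⁴ · 23⁴ · 29⁵ = 137814049339889090000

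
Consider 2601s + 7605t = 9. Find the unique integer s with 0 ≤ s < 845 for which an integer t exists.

269

gcd(2601, 7605) = 9 (Euclid: 7605 = 2·2601 + 2403; 2601 = 1·2403 + 198; 2403 = 12·198 + 27; 198 = 7·27 + 9; 27 = 3·9 + 0), and 9 | 9.
Extended Euclid: 2601·(269) + 7605·(-92) = 9. Scale by 1: s₀ = 269.
General solution s = s₀ + 845k; reducing mod 845 gives s = 269 (and t = -92).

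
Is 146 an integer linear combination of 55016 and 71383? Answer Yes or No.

No

gcd(55016, 71383): 71383 = 1·55016 + 16367; 55016 = 3·16367 + 5915; 16367 = 2·5915 + 4537; 5915 = 1·4537 + 1378; 4537 = 3·1378 + 403; 1378 = 3·403 + 169; 403 = 2·169 + 65; 169 = 2·65 + 39; 65 = 1·39 + 26; 39 = 1·26 + 13; 26 = 2·13 + 0 → 13
13 does not divide 146, so a solution does not exist.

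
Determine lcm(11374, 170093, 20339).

11374 = 2 · 11² · 47; 170093 = 7 · 11 · 47²; 20339 = 11 · 43²
lcm takes max exponent of each prime: 2 · 7 · 11² · 43² · 47² = 6919043054

6919043054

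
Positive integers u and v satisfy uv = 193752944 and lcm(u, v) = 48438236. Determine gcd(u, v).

4

gcd·lcm = product, so gcd = 193752944/48438236 = 4.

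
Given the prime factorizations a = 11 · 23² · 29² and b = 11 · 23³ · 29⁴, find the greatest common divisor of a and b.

min exponent per shared prime: 11 · 23² · 29² = 4893779

4893779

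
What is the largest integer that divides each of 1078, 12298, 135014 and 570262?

1078 = 2 · 7² · 11; 12298 = 2 · 11 · 13 · 43; 135014 = 2 · 11 · 17 · 19²; 570262 = 2 · 7² · 11 · 23²
gcd takes min exponent of each prime: 2 · 11 = 22

22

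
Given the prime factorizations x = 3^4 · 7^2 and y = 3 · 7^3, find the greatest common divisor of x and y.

min exponent per shared prime: 3 · 7^2 = 147

147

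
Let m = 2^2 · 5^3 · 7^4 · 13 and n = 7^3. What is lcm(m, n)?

max exponent per prime: 2^2 · 5^3 · 7^4 · 13 = 15606500

15606500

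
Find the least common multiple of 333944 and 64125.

1127061000

333944 = 2³ · 13³ · 19; 64125 = 3³ · 5³ · 19
max exponents: 2³ · 3³ · 5³ · 13³ · 19 = 1127061000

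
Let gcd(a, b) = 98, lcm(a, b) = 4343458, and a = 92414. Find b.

Using ab = gcd(a,b)·lcm(a,b) = 98·4343458 = 425658884, we get b = 425658884/92414 = 4606.

4606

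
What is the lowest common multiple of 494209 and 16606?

22733614

494209 = 19² · 37²; 16606 = 2 · 19² · 23
max exponents: 2 · 19² · 23 · 37² = 22733614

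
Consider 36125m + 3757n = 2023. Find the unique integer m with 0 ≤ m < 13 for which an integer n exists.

9

Reduce mod 3757: 36125m ≡ 2023 (mod 3757). With g = gcd(36125, 3757) = 289 dividing 2023, divide through: 125m ≡ 7 (mod 13).
Since gcd(125, 13) = 1, m ≡ 7·(125)⁻¹ ≡ 9 (mod 13). Smallest non-negative: 9.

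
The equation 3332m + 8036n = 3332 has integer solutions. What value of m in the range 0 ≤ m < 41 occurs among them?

Euclid: 8036 = 2·3332 + 1372; 3332 = 2·1372 + 588; 1372 = 2·588 + 196; 588 = 3·196 + 0 → gcd = 196; 3332 = 196·17.
Back-substitution yields 3332·(-12) + 8036·(5) = 196, so one solution is m = -12·17 = -204, n = 5·17 = 85.
Solutions in m differ by 8036/196 = 41; the one in [0, 41) is -204 mod 41 = 1.

1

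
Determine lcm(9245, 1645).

9245 = 5 · 43²; 1645 = 5 · 7 · 47
max exponents: 5 · 7 · 43² · 47 = 3041605

3041605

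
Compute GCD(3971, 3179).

11

Euclid: 3971 = 1·3179 + 792; 3179 = 4·792 + 11; 792 = 72·11 + 0. Last nonzero remainder: 11.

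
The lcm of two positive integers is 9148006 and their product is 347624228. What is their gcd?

From gcd × lcm = ab: gcd = 347624228 / 9148006 = 38.

38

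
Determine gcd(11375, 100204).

13

11375 = 5³ · 7 · 13
100204 = 2² · 13 · 41 · 47
Common: 13 = 13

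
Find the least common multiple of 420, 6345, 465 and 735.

420 = 2² · 3 · 5 · 7; 6345 = 3³ · 5 · 47; 465 = 3 · 5 · 31; 735 = 3 · 5 · 7²
lcm takes max exponent of each prime: 2² · 3³ · 5 · 7² · 31 · 47 = 38552220

38552220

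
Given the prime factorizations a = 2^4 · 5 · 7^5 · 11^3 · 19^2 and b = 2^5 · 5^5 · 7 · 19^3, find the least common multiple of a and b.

15343663250300000

max exponent per prime: 2^5 · 5^5 · 7^5 · 11^3 · 19^3 = 15343663250300000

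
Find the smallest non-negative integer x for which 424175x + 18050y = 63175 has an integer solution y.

1

Euclid: 424175 = 23·18050 + 9025; 18050 = 2·9025 + 0 → gcd = 9025; 63175 = 9025·7.
Back-substitution yields 424175·(1) + 18050·(-23) = 9025, so one solution is x = 1·7 = 7, y = -23·7 = -161.
Solutions in x differ by 18050/9025 = 2; the one in [0, 2) is 7 mod 2 = 1.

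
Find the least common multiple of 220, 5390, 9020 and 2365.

lcm(220, 5390) = 220·5390/gcd = 1185800/110 = 10780
lcm(10780, 9020) = 10780·9020/gcd = 97235600/220 = 441980
lcm(441980, 2365) = 441980·2365/gcd = 1045282700/55 = 19005140

19005140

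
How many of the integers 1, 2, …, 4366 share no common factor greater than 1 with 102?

1370

Prime factors of 102: 2, 3, 17. Count integers ≤ 4366 divisible by none of them.
By inclusion–exclusion: 4366 − ⌊4366/2⌋ − ⌊4366/3⌋ − ⌊4366/17⌋ + ⌊4366/6⌋ + ⌊4366/34⌋ + ⌊4366/51⌋ − ⌊4366/102⌋ = 1370.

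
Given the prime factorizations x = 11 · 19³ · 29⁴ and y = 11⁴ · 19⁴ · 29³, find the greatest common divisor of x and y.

min exponent per shared prime: 11 · 19³ · 29³ = 1840125661

1840125661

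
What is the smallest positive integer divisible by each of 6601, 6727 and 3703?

145901903

6601 = 7 · 23 · 41; 6727 = 7 · 31²; 3703 = 7 · 23²
lcm takes max exponent of each prime: 7 · 23² · 31² · 41 = 145901903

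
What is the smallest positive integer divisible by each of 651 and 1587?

gcd first: 1587 = 2·651 + 285; 651 = 2·285 + 81; 285 = 3·81 + 42; 81 = 1·42 + 39; 42 = 1·39 + 3; 39 = 13·3 + 0 → gcd = 3
lcm = 651·1587/gcd = 1033137/3 = 344379

344379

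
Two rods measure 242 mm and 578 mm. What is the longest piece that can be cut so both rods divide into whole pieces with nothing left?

2

Euclid: 578 = 2·242 + 94; 242 = 2·94 + 54; 94 = 1·54 + 40; 54 = 1·40 + 14; 40 = 2·14 + 12; 14 = 1·12 + 2; 12 = 6·2 + 0. Last nonzero remainder: 2.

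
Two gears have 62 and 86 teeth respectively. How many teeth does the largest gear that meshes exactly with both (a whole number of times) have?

2

Euclid: 86 = 1·62 + 24; 62 = 2·24 + 14; 24 = 1·14 + 10; 14 = 1·10 + 4; 10 = 2·4 + 2; 4 = 2·2 + 0. Last nonzero remainder: 2.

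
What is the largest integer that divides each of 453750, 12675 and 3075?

453750 = 2 · 3 · 5⁴ · 11²; 12675 = 3 · 5² · 13²; 3075 = 3 · 5² · 41
gcd takes min exponent of each prime: 3 · 5² = 75

75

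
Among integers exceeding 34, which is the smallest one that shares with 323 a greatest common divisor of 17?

323 = 17·19. Any m with gcd(m, 323) = 17 is a multiple of 17, say 17s, with s coprime to 19.
Need s > 34/17, so s ≥ 3. First s ≥ 3 with gcd(s, 19) = 1 is s = 3. Thus m = 17·3 = 51.

51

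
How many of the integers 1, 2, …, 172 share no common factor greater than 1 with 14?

14 = 2·7. Inclusion–exclusion on these primes:
172 − ⌊172/2⌋ − ⌊172/7⌋ + ⌊172/14⌋ = 74

74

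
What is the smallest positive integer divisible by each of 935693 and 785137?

38665641839

935693 = 11³ · 19 · 37; 785137 = 19 · 31² · 43
max exponents: 11³ · 19 · 31² · 37 · 43 = 38665641839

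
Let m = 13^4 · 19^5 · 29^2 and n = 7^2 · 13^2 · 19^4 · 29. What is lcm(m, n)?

2914294856578651

max exponent per prime: 7^2 · 13^4 · 19^5 · 29^2 = 2914294856578651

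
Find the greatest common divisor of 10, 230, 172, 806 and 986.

2

gcd(10, 230): 230 = 23·10 + 0 → 10
gcd(10, 172): 172 = 17·10 + 2; 10 = 5·2 + 0 → 2
gcd(2, 806): 806 = 403·2 + 0 → 2
gcd(2, 986): 986 = 493·2 + 0 → 2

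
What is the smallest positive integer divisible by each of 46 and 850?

19550

46 = 2 · 23; 850 = 2 · 5² · 17
max exponents: 2 · 5² · 17 · 23 = 19550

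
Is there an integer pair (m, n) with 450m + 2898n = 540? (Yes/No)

Yes

By Bézout, 450m + 2898n = 540 has integer solutions iff gcd(450, 2898) | 540.
Euclid: 2898 = 6·450 + 198; 450 = 2·198 + 54; 198 = 3·54 + 36; 54 = 1·36 + 18; 36 = 2·18 + 0. gcd = 18; 540 mod 18 = 0. Yes.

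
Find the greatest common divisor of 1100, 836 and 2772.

44

gcd(1100, 836): 1100 = 1·836 + 264; 836 = 3·264 + 44; 264 = 6·44 + 0 → 44
gcd(44, 2772): 2772 = 63·44 + 0 → 44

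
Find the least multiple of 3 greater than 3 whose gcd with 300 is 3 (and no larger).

9

Multiples of 3 above 3: 3·2, 3·3, … . Need the cofactor coprime to 300/3 = 100.
Checking s = 2, 3, … the first with gcd(s, 100) = 1 is s = 3, giving 9.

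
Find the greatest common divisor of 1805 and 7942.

361

1805 = 5 · 19²
7942 = 2 · 11 · 19²
Common: 19² = 361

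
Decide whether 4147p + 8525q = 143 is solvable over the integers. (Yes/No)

Yes

gcd(4147, 8525): 8525 = 2·4147 + 231; 4147 = 17·231 + 220; 231 = 1·220 + 11; 220 = 20·11 + 0 → 11
11 divides 143, so a solution exists.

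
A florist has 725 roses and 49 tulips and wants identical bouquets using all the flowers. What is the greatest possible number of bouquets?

725 = 5² · 29
49 = 7²
Common: 1 = 1

1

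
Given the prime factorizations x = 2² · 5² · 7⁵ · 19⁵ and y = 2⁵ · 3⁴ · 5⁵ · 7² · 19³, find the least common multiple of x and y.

max exponent per prime: 2⁵ · 3⁴ · 5⁵ · 7⁵ · 19⁵ = 337087946733300000

337087946733300000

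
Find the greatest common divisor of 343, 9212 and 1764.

gcd(343, 9212): 9212 = 26·343 + 294; 343 = 1·294 + 49; 294 = 6·49 + 0 → 49
gcd(49, 1764): 1764 = 36·49 + 0 → 49

49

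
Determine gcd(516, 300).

12

516 = 2² · 3 · 43
300 = 2² · 3 · 5²
Common: 2² · 3 = 12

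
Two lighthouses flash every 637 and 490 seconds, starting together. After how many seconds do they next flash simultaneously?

6370

637 = 7² · 13; 490 = 2 · 5 · 7²
max exponents: 2 · 5 · 7² · 13 = 6370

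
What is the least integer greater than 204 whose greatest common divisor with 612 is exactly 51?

255

gcd(k, 612) = 51 forces 51 | k; write k = 51s. Then gcd(51s, 51·12) = 51·gcd(s, 12), so need gcd(s, 12) = 1.
51s > 204 gives s ≥ 5. The least s ≥ 5 coprime to 12 is 5, so k = 51·5 = 255.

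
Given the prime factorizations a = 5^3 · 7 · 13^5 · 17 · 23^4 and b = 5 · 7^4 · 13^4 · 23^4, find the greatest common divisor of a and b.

min exponent per shared prime: 5 · 7 · 13^4 · 23^4 = 279738858035

279738858035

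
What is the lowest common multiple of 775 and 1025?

gcd first: 1025 = 1·775 + 250; 775 = 3·250 + 25; 250 = 10·25 + 0 → gcd = 25
lcm = 775·1025/gcd = 794375/25 = 31775

31775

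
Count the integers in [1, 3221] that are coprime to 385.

2008

Prime factors of 385: 5, 7, 11. Count integers ≤ 3221 divisible by none of them.
By inclusion–exclusion: 3221 − ⌊3221/5⌋ − ⌊3221/7⌋ − ⌊3221/11⌋ + ⌊3221/35⌋ + ⌊3221/55⌋ + ⌊3221/77⌋ − ⌊3221/385⌋ = 2008.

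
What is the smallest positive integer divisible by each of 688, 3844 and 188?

31074896

lcm(688, 3844) = 688·3844/gcd = 2644672/4 = 661168
lcm(661168, 188) = 661168·188/gcd = 124299584/4 = 31074896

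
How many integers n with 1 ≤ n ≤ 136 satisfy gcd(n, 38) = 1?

38 = 2·19. Inclusion–exclusion on these primes:
136 − ⌊136/2⌋ − ⌊136/19⌋ + ⌊136/38⌋ = 64

64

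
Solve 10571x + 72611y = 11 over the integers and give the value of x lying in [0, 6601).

Euclid: 72611 = 6·10571 + 9185; 10571 = 1·9185 + 1386; 9185 = 6·1386 + 869; 1386 = 1·869 + 517; 869 = 1·517 + 352; 517 = 1·352 + 165; 352 = 2·165 + 22; 165 = 7·22 + 11; 22 = 2·11 + 0 → gcd = 11; 11 = 11·1.
Back-substitution yields 10571·(3091) + 72611·(-450) = 11, so one solution is x = 3091·1 = 3091, y = -450·1 = -450.
Solutions in x differ by 72611/11 = 6601; the one in [0, 6601) is 3091 mod 6601 = 3091.

3091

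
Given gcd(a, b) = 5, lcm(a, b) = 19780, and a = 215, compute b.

460

Using ab = gcd(a,b)·lcm(a,b) = 5·19780 = 98900, we get b = 98900/215 = 460.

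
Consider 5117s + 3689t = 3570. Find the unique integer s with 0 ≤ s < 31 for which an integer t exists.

gcd(5117, 3689) = 119 (Euclid: 5117 = 1·3689 + 1428; 3689 = 2·1428 + 833; 1428 = 1·833 + 595; 833 = 1·595 + 238; 595 = 2·238 + 119; 238 = 2·119 + 0), and 119 | 3570.
Extended Euclid: 5117·(13) + 3689·(-18) = 119. Scale by 30: s₀ = 390.
General solution s = s₀ + 31k; reducing mod 31 gives s = 18 (and t = -24).

18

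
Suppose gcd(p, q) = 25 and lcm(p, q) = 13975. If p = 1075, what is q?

325

Using pq = gcd(p,q)·lcm(p,q) = 25·13975 = 349375, we get q = 349375/1075 = 325.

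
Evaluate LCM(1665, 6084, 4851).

606666060

lcm(1665, 6084) = 1665·6084/gcd = 10129860/9 = 1125540
lcm(1125540, 4851) = 1125540·4851/gcd = 5459994540/9 = 606666060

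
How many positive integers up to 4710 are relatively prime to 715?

715 = 5·11·13. Inclusion–exclusion on these primes:
4710 − ⌊4710/5⌋ − ⌊4710/11⌋ − ⌊4710/13⌋ + ⌊4710/55⌋ + ⌊4710/65⌋ + ⌊4710/143⌋ − ⌊4710/715⌋ = 3161

3161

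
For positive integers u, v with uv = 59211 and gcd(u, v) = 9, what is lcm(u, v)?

gcd·lcm = product, so lcm = 59211/9 = 6579.

6579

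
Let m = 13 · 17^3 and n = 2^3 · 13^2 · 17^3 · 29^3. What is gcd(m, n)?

min exponent per shared prime: 13 · 17^3 = 63869

63869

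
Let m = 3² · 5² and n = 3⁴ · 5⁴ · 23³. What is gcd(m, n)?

225

min exponent per shared prime: 3² · 5² = 225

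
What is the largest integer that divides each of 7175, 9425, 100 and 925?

gcd(7175, 9425): 9425 = 1·7175 + 2250; 7175 = 3·2250 + 425; 2250 = 5·425 + 125; 425 = 3·125 + 50; 125 = 2·50 + 25; 50 = 2·25 + 0 → 25
gcd(25, 100): 100 = 4·25 + 0 → 25
gcd(25, 925): 925 = 37·25 + 0 → 25

25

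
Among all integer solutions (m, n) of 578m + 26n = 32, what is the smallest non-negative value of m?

Euclid: 578 = 22·26 + 6; 26 = 4·6 + 2; 6 = 3·2 + 0 → gcd = 2; 32 = 2·16.
Back-substitution yields 578·(-4) + 26·(89) = 2, so one solution is m = -4·16 = -64, n = 89·16 = 1424.
Solutions in m differ by 26/2 = 13; the one in [0, 13) is -64 mod 13 = 1.

1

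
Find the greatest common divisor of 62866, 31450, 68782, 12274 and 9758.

34

gcd(62866, 31450): 62866 = 1·31450 + 31416; 31450 = 1·31416 + 34; 31416 = 924·34 + 0 → 34
gcd(34, 68782): 68782 = 2023·34 + 0 → 34
gcd(34, 12274): 12274 = 361·34 + 0 → 34
gcd(34, 9758): 9758 = 287·34 + 0 → 34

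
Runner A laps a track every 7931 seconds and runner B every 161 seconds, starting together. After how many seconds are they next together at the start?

182413

7931 = 7 · 11 · 103; 161 = 7 · 23
max exponents: 7 · 11 · 23 · 103 = 182413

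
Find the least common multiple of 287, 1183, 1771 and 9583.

287 = 7 · 41; 1183 = 7 · 13²; 1771 = 7 · 11 · 23; 9583 = 7 · 37²
lcm takes max exponent of each prime: 7 · 11 · 13² · 23 · 37² · 41 = 16799353571

16799353571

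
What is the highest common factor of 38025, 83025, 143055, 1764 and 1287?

9

gcd(38025, 83025): 83025 = 2·38025 + 6975; 38025 = 5·6975 + 3150; 6975 = 2·3150 + 675; 3150 = 4·675 + 450; 675 = 1·450 + 225; 450 = 2·225 + 0 → 225
gcd(225, 143055): 143055 = 635·225 + 180; 225 = 1·180 + 45; 180 = 4·45 + 0 → 45
gcd(45, 1764): 1764 = 39·45 + 9; 45 = 5·9 + 0 → 9
gcd(9, 1287): 1287 = 143·9 + 0 → 9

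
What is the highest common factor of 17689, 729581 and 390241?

361

gcd(17689, 729581): 729581 = 41·17689 + 4332; 17689 = 4·4332 + 361; 4332 = 12·361 + 0 → 361
gcd(361, 390241): 390241 = 1081·361 + 0 → 361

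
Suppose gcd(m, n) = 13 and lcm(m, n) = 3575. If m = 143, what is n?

Using mn = gcd(m,n)·lcm(m,n) = 13·3575 = 46475, we get n = 46475/143 = 325.

325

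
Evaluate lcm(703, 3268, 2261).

703 = 19 · 37; 3268 = 2² · 19 · 43; 2261 = 7 · 17 · 19
lcm takes max exponent of each prime: 2² · 7 · 17 · 19 · 37 · 43 = 14389004

14389004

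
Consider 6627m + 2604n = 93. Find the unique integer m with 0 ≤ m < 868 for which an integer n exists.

Euclid: 6627 = 2·2604 + 1419; 2604 = 1·1419 + 1185; 1419 = 1·1185 + 234; 1185 = 5·234 + 15; 234 = 15·15 + 9; 15 = 1·9 + 6; 9 = 1·6 + 3; 6 = 2·3 + 0 → gcd = 3; 93 = 3·31.
Back-substitution yields 6627·(345) + 2604·(-878) = 3, so one solution is m = 345·31 = 10695, n = -878·31 = -27218.
Solutions in m differ by 2604/3 = 868; the one in [0, 868) is 10695 mod 868 = 279.

279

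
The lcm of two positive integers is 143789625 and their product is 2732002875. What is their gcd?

19

gcd·lcm = product, so gcd = 2732002875/143789625 = 19.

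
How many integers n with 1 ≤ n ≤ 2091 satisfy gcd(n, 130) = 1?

773

Prime factors of 130: 2, 5, 13. Count integers ≤ 2091 divisible by none of them.
By inclusion–exclusion: 2091 − ⌊2091/2⌋ − ⌊2091/5⌋ − ⌊2091/13⌋ + ⌊2091/10⌋ + ⌊2091/26⌋ + ⌊2091/65⌋ − ⌊2091/130⌋ = 773.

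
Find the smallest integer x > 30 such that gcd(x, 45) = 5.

35

gcd(x, 45) = 5 forces 5 | x; write x = 5s. Then gcd(5s, 5·9) = 5·gcd(s, 9), so need gcd(s, 9) = 1.
5s > 30 gives s ≥ 7. The least s ≥ 7 coprime to 9 is 7, so x = 5·7 = 35.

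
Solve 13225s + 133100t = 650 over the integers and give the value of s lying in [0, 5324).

4690

gcd(13225, 133100) = 25 (Euclid: 133100 = 10·13225 + 850; 13225 = 15·850 + 475; 850 = 1·475 + 375; 475 = 1·375 + 100; 375 = 3·100 + 75; 100 = 1·75 + 25; 75 = 3·25 + 0), and 25 | 650.
Extended Euclid: 13225·(1409) + 133100·(-140) = 25. Scale by 26: s₀ = 36634.
General solution s = s₀ + 5324k; reducing mod 5324 gives s = 4690 (and t = -466).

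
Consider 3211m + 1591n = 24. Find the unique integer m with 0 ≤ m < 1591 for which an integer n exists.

330

gcd(3211, 1591) = 1 (Euclid: 3211 = 2·1591 + 29; 1591 = 54·29 + 25; 29 = 1·25 + 4; 25 = 6·4 + 1; 4 = 4·1 + 0), and 1 | 24.
Extended Euclid: 3211·(-384) + 1591·(775) = 1. Scale by 24: m₀ = -9216.
General solution m = m₀ + 1591t; reducing mod 1591 gives m = 330 (and n = -666).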